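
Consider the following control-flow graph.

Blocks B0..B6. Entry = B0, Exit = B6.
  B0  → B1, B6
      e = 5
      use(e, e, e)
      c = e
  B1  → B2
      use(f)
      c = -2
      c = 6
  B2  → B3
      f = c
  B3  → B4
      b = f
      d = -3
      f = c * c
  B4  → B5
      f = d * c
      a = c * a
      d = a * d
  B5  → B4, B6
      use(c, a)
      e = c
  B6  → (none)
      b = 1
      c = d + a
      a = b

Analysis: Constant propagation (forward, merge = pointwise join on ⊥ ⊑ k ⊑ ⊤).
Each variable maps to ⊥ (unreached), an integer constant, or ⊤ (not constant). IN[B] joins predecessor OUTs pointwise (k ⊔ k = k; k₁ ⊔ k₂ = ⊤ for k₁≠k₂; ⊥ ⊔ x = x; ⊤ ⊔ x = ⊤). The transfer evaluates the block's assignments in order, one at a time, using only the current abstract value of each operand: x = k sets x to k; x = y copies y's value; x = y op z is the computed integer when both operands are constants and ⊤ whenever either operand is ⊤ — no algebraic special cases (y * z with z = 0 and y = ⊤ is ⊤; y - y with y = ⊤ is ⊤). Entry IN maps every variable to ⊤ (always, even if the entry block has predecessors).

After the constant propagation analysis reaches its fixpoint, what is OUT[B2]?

Converged values:
  B0:   IN=(all ⊤)   OUT={c:5, e:5; rest ⊤}
  B1:   IN={c:5, e:5; rest ⊤}   OUT={c:6, e:5; rest ⊤}
  B2:   IN={c:6, e:5; rest ⊤}   OUT={c:6, e:5, f:6; rest ⊤}
  B3:   IN={c:6, e:5, f:6; rest ⊤}   OUT={b:6, c:6, d:-3, e:5, f:36; rest ⊤}
  B4:   IN={b:6, c:6; rest ⊤}   OUT={b:6, c:6; rest ⊤}
  B5:   IN={b:6, c:6; rest ⊤}   OUT={b:6, c:6, e:6; rest ⊤}
  B6:   IN=(all ⊤)   OUT={a:1, b:1; rest ⊤}

Merge at B2: IN[B2] = OUT[B1] = {a: ⊤, b: ⊤, c: 6, d: ⊤, e: 5, f: ⊤}
Applying B2's transfer function to that IN value gives OUT[B2] (row B2 above).

Answer: {a: ⊤, b: ⊤, c: 6, d: ⊤, e: 5, f: 6}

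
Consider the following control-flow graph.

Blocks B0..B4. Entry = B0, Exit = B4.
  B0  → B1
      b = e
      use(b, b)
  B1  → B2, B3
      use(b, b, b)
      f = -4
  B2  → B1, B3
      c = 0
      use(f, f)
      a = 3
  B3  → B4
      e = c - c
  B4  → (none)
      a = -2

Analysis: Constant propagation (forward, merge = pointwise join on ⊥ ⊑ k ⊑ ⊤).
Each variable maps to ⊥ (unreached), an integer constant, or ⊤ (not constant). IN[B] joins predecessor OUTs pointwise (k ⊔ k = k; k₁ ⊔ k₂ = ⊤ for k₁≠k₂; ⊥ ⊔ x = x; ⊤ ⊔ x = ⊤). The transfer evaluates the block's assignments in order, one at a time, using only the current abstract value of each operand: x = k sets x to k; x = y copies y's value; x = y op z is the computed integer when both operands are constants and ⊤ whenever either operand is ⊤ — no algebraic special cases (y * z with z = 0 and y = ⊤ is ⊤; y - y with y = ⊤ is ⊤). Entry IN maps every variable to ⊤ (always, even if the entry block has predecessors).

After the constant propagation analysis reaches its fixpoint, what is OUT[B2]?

Converged values:
  B0: | IN=(all ⊤) | OUT=(all ⊤)
  B1: | IN=(all ⊤) | OUT={f:-4; rest ⊤}
  B2: | IN={f:-4; rest ⊤} | OUT={a:3, c:0, f:-4; rest ⊤}
  B3: | IN={f:-4; rest ⊤} | OUT={f:-4; rest ⊤}
  B4: | IN={f:-4; rest ⊤} | OUT={a:-2, f:-4; rest ⊤}

Merge at B2: IN[B2] = OUT[B1] = {a: ⊤, b: ⊤, c: ⊤, d: ⊤, e: ⊤, f: -4}
Applying B2's transfer function to that IN value gives OUT[B2] (row B2 above).

Answer: {a: 3, b: ⊤, c: 0, d: ⊤, e: ⊤, f: -4}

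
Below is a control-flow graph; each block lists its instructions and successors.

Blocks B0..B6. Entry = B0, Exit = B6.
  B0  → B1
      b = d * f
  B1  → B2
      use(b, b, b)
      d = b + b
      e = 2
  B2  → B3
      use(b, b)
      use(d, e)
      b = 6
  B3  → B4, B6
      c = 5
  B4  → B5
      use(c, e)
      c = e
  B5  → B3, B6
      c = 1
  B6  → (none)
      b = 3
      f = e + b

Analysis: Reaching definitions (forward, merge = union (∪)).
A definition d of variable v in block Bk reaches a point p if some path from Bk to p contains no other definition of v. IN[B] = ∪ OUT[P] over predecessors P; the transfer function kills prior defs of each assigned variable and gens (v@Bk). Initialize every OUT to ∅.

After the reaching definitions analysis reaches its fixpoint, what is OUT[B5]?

Answer: {b@B2, c@B5, d@B1, e@B1}

Derivation:
Fixpoint table:
  B0:  IN={}  OUT={b@B0}
  B1:  IN={b@B0}  OUT={b@B0, d@B1, e@B1}
  B2:  IN={b@B0, d@B1, e@B1}  OUT={b@B2, d@B1, e@B1}
  B3:  IN={b@B2, c@B5, d@B1, e@B1}  OUT={b@B2, c@B3, d@B1, e@B1}
  B4:  IN={b@B2, c@B3, d@B1, e@B1}  OUT={b@B2, c@B4, d@B1, e@B1}
  B5:  IN={b@B2, c@B4, d@B1, e@B1}  OUT={b@B2, c@B5, d@B1, e@B1}
  B6:  IN={b@B2, c@B3, c@B5, d@B1, e@B1}  OUT={b@B6, c@B3, c@B5, d@B1, e@B1, f@B6}

Merge at B5: IN[B5] = OUT[B4] = {b@B2, c@B4, d@B1, e@B1}
Applying B5's transfer function to that IN value gives OUT[B5] (row B5 above).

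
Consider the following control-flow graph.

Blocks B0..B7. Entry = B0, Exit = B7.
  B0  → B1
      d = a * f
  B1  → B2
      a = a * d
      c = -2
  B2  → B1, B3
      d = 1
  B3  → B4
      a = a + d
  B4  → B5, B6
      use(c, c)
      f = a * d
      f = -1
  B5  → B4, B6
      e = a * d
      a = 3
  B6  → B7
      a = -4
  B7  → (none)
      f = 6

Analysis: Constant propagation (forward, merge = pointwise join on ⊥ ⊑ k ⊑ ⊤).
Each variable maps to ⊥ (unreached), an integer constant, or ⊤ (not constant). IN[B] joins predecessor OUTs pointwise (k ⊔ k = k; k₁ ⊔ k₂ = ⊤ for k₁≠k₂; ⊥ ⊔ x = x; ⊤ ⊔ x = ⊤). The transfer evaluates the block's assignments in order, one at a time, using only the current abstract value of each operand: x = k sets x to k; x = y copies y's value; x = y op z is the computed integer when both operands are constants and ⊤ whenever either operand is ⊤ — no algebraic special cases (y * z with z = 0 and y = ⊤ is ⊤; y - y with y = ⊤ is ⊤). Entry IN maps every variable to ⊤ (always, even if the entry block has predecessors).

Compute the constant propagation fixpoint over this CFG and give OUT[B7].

Answer: {a: -4, b: ⊤, c: -2, d: 1, e: ⊤, f: 6}

Derivation:
Converged values:
  B0: | IN=(all ⊤) | OUT=(all ⊤)
  B1: | IN=(all ⊤) | OUT={c:-2; rest ⊤}
  B2: | IN={c:-2; rest ⊤} | OUT={c:-2, d:1; rest ⊤}
  B3: | IN={c:-2, d:1; rest ⊤} | OUT={c:-2, d:1; rest ⊤}
  B4: | IN={c:-2, d:1; rest ⊤} | OUT={c:-2, d:1, f:-1; rest ⊤}
  B5: | IN={c:-2, d:1, f:-1; rest ⊤} | OUT={a:3, c:-2, d:1, f:-1; rest ⊤}
  B6: | IN={c:-2, d:1, f:-1; rest ⊤} | OUT={a:-4, c:-2, d:1, f:-1; rest ⊤}
  B7: | IN={a:-4, c:-2, d:1, f:-1; rest ⊤} | OUT={a:-4, c:-2, d:1, f:6; rest ⊤}

Merge at B7: IN[B7] = OUT[B6] = {a: -4, b: ⊤, c: -2, d: 1, e: ⊤, f: -1}
Applying B7's transfer function to that IN value gives OUT[B7] (row B7 above).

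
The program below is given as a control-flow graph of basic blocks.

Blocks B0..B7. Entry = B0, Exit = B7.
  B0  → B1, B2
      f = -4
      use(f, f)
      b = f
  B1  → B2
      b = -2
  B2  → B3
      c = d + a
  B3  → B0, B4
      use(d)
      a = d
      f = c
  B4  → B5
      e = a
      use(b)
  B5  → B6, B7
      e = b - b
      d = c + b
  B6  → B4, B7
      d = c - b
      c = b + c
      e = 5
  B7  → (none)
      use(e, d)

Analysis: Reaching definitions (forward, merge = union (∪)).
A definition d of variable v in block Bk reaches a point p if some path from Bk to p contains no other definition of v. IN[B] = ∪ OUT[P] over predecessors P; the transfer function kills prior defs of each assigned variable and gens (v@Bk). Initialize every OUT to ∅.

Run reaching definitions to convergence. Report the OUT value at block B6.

Per-block solution:
  B0: | IN={a@B3, b@B0, b@B1, c@B2, f@B3} | OUT={a@B3, b@B0, c@B2, f@B0}
  B1: | IN={a@B3, b@B0, c@B2, f@B0} | OUT={a@B3, b@B1, c@B2, f@B0}
  B2: | IN={a@B3, b@B0, b@B1, c@B2, f@B0} | OUT={a@B3, b@B0, b@B1, c@B2, f@B0}
  B3: | IN={a@B3, b@B0, b@B1, c@B2, f@B0} | OUT={a@B3, b@B0, b@B1, c@B2, f@B3}
  B4: | IN={a@B3, b@B0, b@B1, c@B2, c@B6, d@B6, e@B6, f@B3} | OUT={a@B3, b@B0, b@B1, c@B2, c@B6, d@B6, e@B4, f@B3}
  B5: | IN={a@B3, b@B0, b@B1, c@B2, c@B6, d@B6, e@B4, f@B3} | OUT={a@B3, b@B0, b@B1, c@B2, c@B6, d@B5, e@B5, f@B3}
  B6: | IN={a@B3, b@B0, b@B1, c@B2, c@B6, d@B5, e@B5, f@B3} | OUT={a@B3, b@B0, b@B1, c@B6, d@B6, e@B6, f@B3}
  B7: | IN={a@B3, b@B0, b@B1, c@B2, c@B6, d@B5, d@B6, e@B5, e@B6, f@B3} | OUT={a@B3, b@B0, b@B1, c@B2, c@B6, d@B5, d@B6, e@B5, e@B6, f@B3}

Merge at B6: IN[B6] = OUT[B5] = {a@B3, b@B0, b@B1, c@B2, c@B6, d@B5, e@B5, f@B3}
Applying B6's transfer function to that IN value gives OUT[B6] (row B6 above).

Answer: {a@B3, b@B0, b@B1, c@B6, d@B6, e@B6, f@B3}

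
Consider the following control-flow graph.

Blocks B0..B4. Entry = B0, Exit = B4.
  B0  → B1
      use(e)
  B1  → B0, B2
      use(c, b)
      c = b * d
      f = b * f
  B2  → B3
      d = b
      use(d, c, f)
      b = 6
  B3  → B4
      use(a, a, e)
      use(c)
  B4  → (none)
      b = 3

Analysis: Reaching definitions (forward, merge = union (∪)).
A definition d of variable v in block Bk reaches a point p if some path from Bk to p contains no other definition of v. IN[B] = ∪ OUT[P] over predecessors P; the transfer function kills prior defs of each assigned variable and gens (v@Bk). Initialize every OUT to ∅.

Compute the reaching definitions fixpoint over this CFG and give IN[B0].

Answer: {c@B1, f@B1}

Working:
Converged values:
  B0:   IN={c@B1, f@B1}   OUT={c@B1, f@B1}
  B1:   IN={c@B1, f@B1}   OUT={c@B1, f@B1}
  B2:   IN={c@B1, f@B1}   OUT={b@B2, c@B1, d@B2, f@B1}
  B3:   IN={b@B2, c@B1, d@B2, f@B1}   OUT={b@B2, c@B1, d@B2, f@B1}
  B4:   IN={b@B2, c@B1, d@B2, f@B1}   OUT={b@B4, c@B1, d@B2, f@B1}

Merge at B0 (entry node, so the boundary value {} is joined with the incoming edge(s)): IN[B0] = {} ⊔ OUT[B1] = {c@B1, f@B1}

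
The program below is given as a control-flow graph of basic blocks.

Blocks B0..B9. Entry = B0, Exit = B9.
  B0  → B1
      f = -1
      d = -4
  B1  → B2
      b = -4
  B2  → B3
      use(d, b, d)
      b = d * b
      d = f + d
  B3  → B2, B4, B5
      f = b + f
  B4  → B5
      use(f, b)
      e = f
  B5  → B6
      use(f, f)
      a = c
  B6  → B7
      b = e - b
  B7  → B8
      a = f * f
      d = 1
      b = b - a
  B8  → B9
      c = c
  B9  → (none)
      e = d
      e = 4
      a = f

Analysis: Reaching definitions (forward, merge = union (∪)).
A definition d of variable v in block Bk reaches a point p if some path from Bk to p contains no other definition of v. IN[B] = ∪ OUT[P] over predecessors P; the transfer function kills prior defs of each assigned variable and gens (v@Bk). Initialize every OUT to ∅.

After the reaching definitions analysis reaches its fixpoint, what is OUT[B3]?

Converged values:
  B0:   IN={}   OUT={d@B0, f@B0}
  B1:   IN={d@B0, f@B0}   OUT={b@B1, d@B0, f@B0}
  B2:   IN={b@B1, b@B2, d@B0, d@B2, f@B0, f@B3}   OUT={b@B2, d@B2, f@B0, f@B3}
  B3:   IN={b@B2, d@B2, f@B0, f@B3}   OUT={b@B2, d@B2, f@B3}
  B4:   IN={b@B2, d@B2, f@B3}   OUT={b@B2, d@B2, e@B4, f@B3}
  B5:   IN={b@B2, d@B2, e@B4, f@B3}   OUT={a@B5, b@B2, d@B2, e@B4, f@B3}
  B6:   IN={a@B5, b@B2, d@B2, e@B4, f@B3}   OUT={a@B5, b@B6, d@B2, e@B4, f@B3}
  B7:   IN={a@B5, b@B6, d@B2, e@B4, f@B3}   OUT={a@B7, b@B7, d@B7, e@B4, f@B3}
  B8:   IN={a@B7, b@B7, d@B7, e@B4, f@B3}   OUT={a@B7, b@B7, c@B8, d@B7, e@B4, f@B3}
  B9:   IN={a@B7, b@B7, c@B8, d@B7, e@B4, f@B3}   OUT={a@B9, b@B7, c@B8, d@B7, e@B9, f@B3}

Merge at B3: IN[B3] = OUT[B2] = {b@B2, d@B2, f@B0, f@B3}
Applying B3's transfer function to that IN value gives OUT[B3] (row B3 above).

Answer: {b@B2, d@B2, f@B3}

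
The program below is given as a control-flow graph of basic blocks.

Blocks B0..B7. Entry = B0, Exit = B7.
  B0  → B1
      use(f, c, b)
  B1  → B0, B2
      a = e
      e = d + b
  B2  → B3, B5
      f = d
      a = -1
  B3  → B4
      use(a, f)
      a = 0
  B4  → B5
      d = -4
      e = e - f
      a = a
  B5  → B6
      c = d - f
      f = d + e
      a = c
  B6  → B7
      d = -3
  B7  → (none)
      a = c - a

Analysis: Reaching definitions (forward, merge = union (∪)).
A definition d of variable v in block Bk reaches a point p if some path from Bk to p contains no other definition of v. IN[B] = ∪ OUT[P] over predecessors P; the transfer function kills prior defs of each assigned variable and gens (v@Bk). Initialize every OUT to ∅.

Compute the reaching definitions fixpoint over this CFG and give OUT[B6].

Fixpoint table:
  B0: | IN={a@B1, e@B1} | OUT={a@B1, e@B1}
  B1: | IN={a@B1, e@B1} | OUT={a@B1, e@B1}
  B2: | IN={a@B1, e@B1} | OUT={a@B2, e@B1, f@B2}
  B3: | IN={a@B2, e@B1, f@B2} | OUT={a@B3, e@B1, f@B2}
  B4: | IN={a@B3, e@B1, f@B2} | OUT={a@B4, d@B4, e@B4, f@B2}
  B5: | IN={a@B2, a@B4, d@B4, e@B1, e@B4, f@B2} | OUT={a@B5, c@B5, d@B4, e@B1, e@B4, f@B5}
  B6: | IN={a@B5, c@B5, d@B4, e@B1, e@B4, f@B5} | OUT={a@B5, c@B5, d@B6, e@B1, e@B4, f@B5}
  B7: | IN={a@B5, c@B5, d@B6, e@B1, e@B4, f@B5} | OUT={a@B7, c@B5, d@B6, e@B1, e@B4, f@B5}

Merge at B6: IN[B6] = OUT[B5] = {a@B5, c@B5, d@B4, e@B1, e@B4, f@B5}
Applying B6's transfer function to that IN value gives OUT[B6] (row B6 above).

Answer: {a@B5, c@B5, d@B6, e@B1, e@B4, f@B5}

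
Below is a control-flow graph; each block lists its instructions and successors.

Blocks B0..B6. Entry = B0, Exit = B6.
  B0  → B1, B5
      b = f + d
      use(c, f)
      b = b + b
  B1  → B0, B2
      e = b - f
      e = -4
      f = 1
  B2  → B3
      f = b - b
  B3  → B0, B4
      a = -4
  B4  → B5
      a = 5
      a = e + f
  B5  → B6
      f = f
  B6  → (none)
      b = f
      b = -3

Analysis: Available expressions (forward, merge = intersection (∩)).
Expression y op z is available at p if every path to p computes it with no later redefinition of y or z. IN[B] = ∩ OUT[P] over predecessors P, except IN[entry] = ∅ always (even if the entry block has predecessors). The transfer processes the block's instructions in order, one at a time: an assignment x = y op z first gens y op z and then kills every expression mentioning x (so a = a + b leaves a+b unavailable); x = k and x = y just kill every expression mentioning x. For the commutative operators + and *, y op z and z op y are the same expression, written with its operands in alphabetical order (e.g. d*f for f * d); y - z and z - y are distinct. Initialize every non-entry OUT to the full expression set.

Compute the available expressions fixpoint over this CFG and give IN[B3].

Answer: {b-b}

Derivation:
Per-block solution:
  B0:   IN={}   OUT={d+f}
  B1:   IN={d+f}   OUT={}
  B2:   IN={}   OUT={b-b}
  B3:   IN={b-b}   OUT={b-b}
  B4:   IN={b-b}   OUT={b-b, e+f}
  B5:   IN={}   OUT={}
  B6:   IN={}   OUT={}

Merge at B3: IN[B3] = OUT[B2] = {b-b}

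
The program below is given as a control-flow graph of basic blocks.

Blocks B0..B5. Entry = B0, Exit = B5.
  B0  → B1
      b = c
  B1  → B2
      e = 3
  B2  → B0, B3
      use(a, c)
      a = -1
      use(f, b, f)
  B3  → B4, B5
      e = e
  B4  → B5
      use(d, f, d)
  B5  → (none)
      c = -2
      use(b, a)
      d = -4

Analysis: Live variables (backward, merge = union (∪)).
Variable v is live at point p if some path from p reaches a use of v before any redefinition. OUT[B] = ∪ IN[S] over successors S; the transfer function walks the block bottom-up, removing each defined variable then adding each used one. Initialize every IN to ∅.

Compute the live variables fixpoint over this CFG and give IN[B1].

Converged values:
  B0: | IN={a, c, d, f} | OUT={a, b, c, d, f}
  B1: | IN={a, b, c, d, f} | OUT={a, b, c, d, e, f}
  B2: | IN={a, b, c, d, e, f} | OUT={a, b, c, d, e, f}
  B3: | IN={a, b, d, e, f} | OUT={a, b, d, f}
  B4: | IN={a, b, d, f} | OUT={a, b}
  B5: | IN={a, b} | OUT={}

Merge at B1: OUT[B1] = IN[B2] = {a, b, c, d, e, f}
Applying B1's transfer function to that OUT value gives IN[B1] (row B1 above).

Answer: {a, b, c, d, f}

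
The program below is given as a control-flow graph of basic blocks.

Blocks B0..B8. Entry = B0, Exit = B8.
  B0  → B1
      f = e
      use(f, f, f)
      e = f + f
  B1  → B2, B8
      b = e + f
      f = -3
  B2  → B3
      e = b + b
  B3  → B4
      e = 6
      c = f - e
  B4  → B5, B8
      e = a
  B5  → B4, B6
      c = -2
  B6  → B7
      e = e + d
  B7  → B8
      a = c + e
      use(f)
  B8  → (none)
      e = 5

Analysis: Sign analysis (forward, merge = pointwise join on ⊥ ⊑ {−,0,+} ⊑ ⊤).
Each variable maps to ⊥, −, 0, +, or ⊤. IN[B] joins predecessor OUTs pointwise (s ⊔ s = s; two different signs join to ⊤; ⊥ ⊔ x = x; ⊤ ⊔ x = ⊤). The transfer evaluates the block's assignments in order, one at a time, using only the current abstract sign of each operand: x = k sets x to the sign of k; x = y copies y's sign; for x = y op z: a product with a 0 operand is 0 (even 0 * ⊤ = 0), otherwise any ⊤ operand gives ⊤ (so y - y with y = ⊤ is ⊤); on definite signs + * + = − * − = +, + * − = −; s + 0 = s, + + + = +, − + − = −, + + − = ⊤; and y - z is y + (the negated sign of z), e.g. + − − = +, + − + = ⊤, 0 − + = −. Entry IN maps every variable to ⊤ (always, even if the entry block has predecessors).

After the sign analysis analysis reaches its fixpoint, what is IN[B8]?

Answer: {a: ⊤, b: ⊤, c: ⊤, d: ⊤, e: ⊤, f: -}

Trace:
Fixpoint table:
  B0:   IN=(all ⊤)   OUT=(all ⊤)
  B1:   IN=(all ⊤)   OUT={f:-; rest ⊤}
  B2:   IN={f:-; rest ⊤}   OUT={f:-; rest ⊤}
  B3:   IN={f:-; rest ⊤}   OUT={c:-, e:+, f:-; rest ⊤}
  B4:   IN={c:-, f:-; rest ⊤}   OUT={c:-, f:-; rest ⊤}
  B5:   IN={c:-, f:-; rest ⊤}   OUT={c:-, f:-; rest ⊤}
  B6:   IN={c:-, f:-; rest ⊤}   OUT={c:-, f:-; rest ⊤}
  B7:   IN={c:-, f:-; rest ⊤}   OUT={c:-, f:-; rest ⊤}
  B8:   IN={f:-; rest ⊤}   OUT={e:+, f:-; rest ⊤}

Merge at B8: IN[B8] = OUT[B1] ⊔ OUT[B4] ⊔ OUT[B7] = {a: ⊤, b: ⊤, c: ⊤, d: ⊤, e: ⊤, f: -}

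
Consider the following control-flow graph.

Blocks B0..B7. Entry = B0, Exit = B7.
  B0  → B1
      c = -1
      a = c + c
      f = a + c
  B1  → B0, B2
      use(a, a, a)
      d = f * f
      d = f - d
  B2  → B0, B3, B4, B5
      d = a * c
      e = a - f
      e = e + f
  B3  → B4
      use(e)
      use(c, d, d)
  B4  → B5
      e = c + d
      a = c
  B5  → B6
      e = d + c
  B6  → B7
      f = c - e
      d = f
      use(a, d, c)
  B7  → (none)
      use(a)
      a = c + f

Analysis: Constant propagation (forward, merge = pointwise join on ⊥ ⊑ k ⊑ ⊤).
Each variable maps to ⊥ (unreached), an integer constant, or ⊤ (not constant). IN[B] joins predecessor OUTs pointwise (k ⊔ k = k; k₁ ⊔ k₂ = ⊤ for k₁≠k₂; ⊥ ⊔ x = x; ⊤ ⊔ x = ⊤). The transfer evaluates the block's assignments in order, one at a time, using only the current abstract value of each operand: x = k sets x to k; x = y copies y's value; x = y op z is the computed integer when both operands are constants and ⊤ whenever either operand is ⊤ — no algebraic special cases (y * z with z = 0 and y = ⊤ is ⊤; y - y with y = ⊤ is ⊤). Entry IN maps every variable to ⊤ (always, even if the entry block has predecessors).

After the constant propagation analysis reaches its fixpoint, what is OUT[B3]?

Answer: {a: -2, b: ⊤, c: -1, d: 2, e: -2, f: -3}

Working:
Converged values:
  B0:  IN=(all ⊤)  OUT={a:-2, c:-1, f:-3; rest ⊤}
  B1:  IN={a:-2, c:-1, f:-3; rest ⊤}  OUT={a:-2, c:-1, d:-12, f:-3; rest ⊤}
  B2:  IN={a:-2, c:-1, d:-12, f:-3; rest ⊤}  OUT={a:-2, c:-1, d:2, e:-2, f:-3; rest ⊤}
  B3:  IN={a:-2, c:-1, d:2, e:-2, f:-3; rest ⊤}  OUT={a:-2, c:-1, d:2, e:-2, f:-3; rest ⊤}
  B4:  IN={a:-2, c:-1, d:2, e:-2, f:-3; rest ⊤}  OUT={a:-1, c:-1, d:2, e:1, f:-3; rest ⊤}
  B5:  IN={c:-1, d:2, f:-3; rest ⊤}  OUT={c:-1, d:2, e:1, f:-3; rest ⊤}
  B6:  IN={c:-1, d:2, e:1, f:-3; rest ⊤}  OUT={c:-1, d:-2, e:1, f:-2; rest ⊤}
  B7:  IN={c:-1, d:-2, e:1, f:-2; rest ⊤}  OUT={a:-3, c:-1, d:-2, e:1, f:-2; rest ⊤}

Merge at B3: IN[B3] = OUT[B2] = {a: -2, b: ⊤, c: -1, d: 2, e: -2, f: -3}
Applying B3's transfer function to that IN value gives OUT[B3] (row B3 above).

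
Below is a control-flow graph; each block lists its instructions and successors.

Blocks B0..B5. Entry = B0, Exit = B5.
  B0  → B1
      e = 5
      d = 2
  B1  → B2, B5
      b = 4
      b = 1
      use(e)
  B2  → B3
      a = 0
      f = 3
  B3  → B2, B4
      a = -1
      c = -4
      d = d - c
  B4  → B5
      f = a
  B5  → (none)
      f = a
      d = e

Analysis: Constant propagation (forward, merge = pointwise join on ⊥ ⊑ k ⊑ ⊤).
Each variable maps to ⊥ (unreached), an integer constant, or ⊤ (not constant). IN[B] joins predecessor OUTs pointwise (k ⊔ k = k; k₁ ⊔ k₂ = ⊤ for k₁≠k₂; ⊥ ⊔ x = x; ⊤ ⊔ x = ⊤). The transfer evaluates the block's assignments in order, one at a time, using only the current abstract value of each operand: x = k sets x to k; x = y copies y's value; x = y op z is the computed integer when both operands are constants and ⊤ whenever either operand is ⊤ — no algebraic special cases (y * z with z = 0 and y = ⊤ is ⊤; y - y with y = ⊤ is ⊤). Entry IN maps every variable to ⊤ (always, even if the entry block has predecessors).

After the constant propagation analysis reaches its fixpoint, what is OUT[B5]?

Answer: {a: ⊤, b: 1, c: ⊤, d: 5, e: 5, f: ⊤}

Working:
Converged values:
  B0:  IN=(all ⊤)  OUT={d:2, e:5; rest ⊤}
  B1:  IN={d:2, e:5; rest ⊤}  OUT={b:1, d:2, e:5; rest ⊤}
  B2:  IN={b:1, e:5; rest ⊤}  OUT={a:0, b:1, e:5, f:3; rest ⊤}
  B3:  IN={a:0, b:1, e:5, f:3; rest ⊤}  OUT={a:-1, b:1, c:-4, e:5, f:3; rest ⊤}
  B4:  IN={a:-1, b:1, c:-4, e:5, f:3; rest ⊤}  OUT={a:-1, b:1, c:-4, e:5, f:-1; rest ⊤}
  B5:  IN={b:1, e:5; rest ⊤}  OUT={b:1, d:5, e:5; rest ⊤}

Merge at B5: IN[B5] = OUT[B1] ⊔ OUT[B4] = {a: ⊤, b: 1, c: ⊤, d: ⊤, e: 5, f: ⊤}
Applying B5's transfer function to that IN value gives OUT[B5] (row B5 above).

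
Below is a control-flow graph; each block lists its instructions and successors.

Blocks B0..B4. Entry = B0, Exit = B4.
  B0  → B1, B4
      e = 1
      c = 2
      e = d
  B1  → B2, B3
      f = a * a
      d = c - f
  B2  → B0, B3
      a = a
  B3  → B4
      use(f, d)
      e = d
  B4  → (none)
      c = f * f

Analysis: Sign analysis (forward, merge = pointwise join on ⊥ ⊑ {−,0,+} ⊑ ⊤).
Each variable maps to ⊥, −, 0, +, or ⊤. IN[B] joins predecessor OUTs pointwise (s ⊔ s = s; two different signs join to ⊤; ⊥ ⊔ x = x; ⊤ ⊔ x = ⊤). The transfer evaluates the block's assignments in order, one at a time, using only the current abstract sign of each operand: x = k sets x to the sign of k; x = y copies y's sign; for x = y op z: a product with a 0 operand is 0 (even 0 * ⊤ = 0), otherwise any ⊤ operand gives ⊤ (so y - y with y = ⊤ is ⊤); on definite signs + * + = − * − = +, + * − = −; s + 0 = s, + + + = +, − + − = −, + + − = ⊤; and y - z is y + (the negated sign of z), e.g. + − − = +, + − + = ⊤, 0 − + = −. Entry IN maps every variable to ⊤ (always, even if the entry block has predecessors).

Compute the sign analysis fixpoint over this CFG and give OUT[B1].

Answer: {a: ⊤, b: ⊤, c: +, d: ⊤, e: ⊤, f: ⊤}

Working:
Per-block solution:
  B0: | IN=(all ⊤) | OUT={c:+; rest ⊤}
  B1: | IN={c:+; rest ⊤} | OUT={c:+; rest ⊤}
  B2: | IN={c:+; rest ⊤} | OUT={c:+; rest ⊤}
  B3: | IN={c:+; rest ⊤} | OUT={c:+; rest ⊤}
  B4: | IN={c:+; rest ⊤} | OUT=(all ⊤)

Merge at B1: IN[B1] = OUT[B0] = {a: ⊤, b: ⊤, c: +, d: ⊤, e: ⊤, f: ⊤}
Applying B1's transfer function to that IN value gives OUT[B1] (row B1 above).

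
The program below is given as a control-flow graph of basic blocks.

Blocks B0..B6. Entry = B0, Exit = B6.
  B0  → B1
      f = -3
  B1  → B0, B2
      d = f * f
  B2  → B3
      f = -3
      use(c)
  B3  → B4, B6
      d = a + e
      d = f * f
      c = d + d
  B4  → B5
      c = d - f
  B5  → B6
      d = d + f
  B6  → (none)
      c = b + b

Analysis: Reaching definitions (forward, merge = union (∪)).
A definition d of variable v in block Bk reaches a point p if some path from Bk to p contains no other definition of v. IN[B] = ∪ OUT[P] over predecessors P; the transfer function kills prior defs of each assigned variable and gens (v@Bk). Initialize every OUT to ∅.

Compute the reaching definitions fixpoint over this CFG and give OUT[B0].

Answer: {d@B1, f@B0}

Derivation:
Per-block solution:
  B0:  IN={d@B1, f@B0}  OUT={d@B1, f@B0}
  B1:  IN={d@B1, f@B0}  OUT={d@B1, f@B0}
  B2:  IN={d@B1, f@B0}  OUT={d@B1, f@B2}
  B3:  IN={d@B1, f@B2}  OUT={c@B3, d@B3, f@B2}
  B4:  IN={c@B3, d@B3, f@B2}  OUT={c@B4, d@B3, f@B2}
  B5:  IN={c@B4, d@B3, f@B2}  OUT={c@B4, d@B5, f@B2}
  B6:  IN={c@B3, c@B4, d@B3, d@B5, f@B2}  OUT={c@B6, d@B3, d@B5, f@B2}

Merge at B0 (entry node, so the boundary value {} is joined with the incoming edge(s)): IN[B0] = {} ⊔ OUT[B1] = {d@B1, f@B0}
Applying B0's transfer function to that IN value gives OUT[B0] (row B0 above).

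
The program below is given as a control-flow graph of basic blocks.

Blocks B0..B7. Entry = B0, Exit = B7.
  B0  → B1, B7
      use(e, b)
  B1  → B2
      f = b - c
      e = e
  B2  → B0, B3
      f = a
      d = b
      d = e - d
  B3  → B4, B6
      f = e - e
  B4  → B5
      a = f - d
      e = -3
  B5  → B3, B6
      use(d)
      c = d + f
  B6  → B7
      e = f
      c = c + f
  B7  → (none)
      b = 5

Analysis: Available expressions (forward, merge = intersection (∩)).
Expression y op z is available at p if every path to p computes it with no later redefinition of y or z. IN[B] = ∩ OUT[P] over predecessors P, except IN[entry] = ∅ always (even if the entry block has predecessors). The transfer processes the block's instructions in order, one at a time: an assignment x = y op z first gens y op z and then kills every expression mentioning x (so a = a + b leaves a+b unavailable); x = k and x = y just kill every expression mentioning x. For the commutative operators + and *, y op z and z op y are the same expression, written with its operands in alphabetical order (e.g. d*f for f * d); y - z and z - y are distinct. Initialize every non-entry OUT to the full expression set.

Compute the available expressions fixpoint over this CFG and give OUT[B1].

Answer: {b-c}

Derivation:
Fixpoint table:
  B0: | IN={} | OUT={}
  B1: | IN={} | OUT={b-c}
  B2: | IN={b-c} | OUT={b-c}
  B3: | IN={} | OUT={e-e}
  B4: | IN={e-e} | OUT={f-d}
  B5: | IN={f-d} | OUT={d+f, f-d}
  B6: | IN={} | OUT={}
  B7: | IN={} | OUT={}

Merge at B1: IN[B1] = OUT[B0] = {}
Applying B1's transfer function to that IN value gives OUT[B1] (row B1 above).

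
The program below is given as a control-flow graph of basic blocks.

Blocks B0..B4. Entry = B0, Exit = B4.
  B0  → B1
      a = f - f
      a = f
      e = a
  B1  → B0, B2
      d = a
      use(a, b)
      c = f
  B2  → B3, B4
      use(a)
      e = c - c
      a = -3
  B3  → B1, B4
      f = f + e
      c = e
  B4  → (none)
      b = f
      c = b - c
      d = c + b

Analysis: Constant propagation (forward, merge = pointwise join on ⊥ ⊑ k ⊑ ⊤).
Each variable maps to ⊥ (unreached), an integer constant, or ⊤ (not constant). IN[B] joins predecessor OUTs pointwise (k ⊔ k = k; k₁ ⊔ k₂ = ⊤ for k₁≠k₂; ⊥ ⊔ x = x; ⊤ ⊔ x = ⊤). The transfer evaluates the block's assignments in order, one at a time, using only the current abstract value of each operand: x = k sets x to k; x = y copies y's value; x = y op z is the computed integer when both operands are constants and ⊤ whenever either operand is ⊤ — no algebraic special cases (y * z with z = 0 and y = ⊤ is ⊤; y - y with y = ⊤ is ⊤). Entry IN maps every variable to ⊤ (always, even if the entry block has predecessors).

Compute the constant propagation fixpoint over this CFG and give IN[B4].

Answer: {a: -3, b: ⊤, c: ⊤, d: ⊤, e: ⊤, f: ⊤}

Working:
Per-block solution:
  B0:   IN=(all ⊤)   OUT=(all ⊤)
  B1:   IN=(all ⊤)   OUT=(all ⊤)
  B2:   IN=(all ⊤)   OUT={a:-3; rest ⊤}
  B3:   IN={a:-3; rest ⊤}   OUT={a:-3; rest ⊤}
  B4:   IN={a:-3; rest ⊤}   OUT={a:-3; rest ⊤}

Merge at B4: IN[B4] = OUT[B2] ⊔ OUT[B3] = {a: -3, b: ⊤, c: ⊤, d: ⊤, e: ⊤, f: ⊤}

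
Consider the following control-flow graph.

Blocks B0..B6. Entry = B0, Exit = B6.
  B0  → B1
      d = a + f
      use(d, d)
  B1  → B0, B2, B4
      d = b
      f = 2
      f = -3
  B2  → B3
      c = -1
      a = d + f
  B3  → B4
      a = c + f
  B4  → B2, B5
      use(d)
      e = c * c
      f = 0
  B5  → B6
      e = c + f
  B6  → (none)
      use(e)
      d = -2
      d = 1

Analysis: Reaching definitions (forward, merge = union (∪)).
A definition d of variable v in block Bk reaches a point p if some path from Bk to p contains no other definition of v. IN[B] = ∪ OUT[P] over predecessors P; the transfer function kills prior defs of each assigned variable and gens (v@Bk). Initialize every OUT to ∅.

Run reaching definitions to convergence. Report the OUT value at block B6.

Fixpoint table:
  B0:   IN={d@B1, f@B1}   OUT={d@B0, f@B1}
  B1:   IN={d@B0, f@B1}   OUT={d@B1, f@B1}
  B2:   IN={a@B3, c@B2, d@B1, e@B4, f@B1, f@B4}   OUT={a@B2, c@B2, d@B1, e@B4, f@B1, f@B4}
  B3:   IN={a@B2, c@B2, d@B1, e@B4, f@B1, f@B4}   OUT={a@B3, c@B2, d@B1, e@B4, f@B1, f@B4}
  B4:   IN={a@B3, c@B2, d@B1, e@B4, f@B1, f@B4}   OUT={a@B3, c@B2, d@B1, e@B4, f@B4}
  B5:   IN={a@B3, c@B2, d@B1, e@B4, f@B4}   OUT={a@B3, c@B2, d@B1, e@B5, f@B4}
  B6:   IN={a@B3, c@B2, d@B1, e@B5, f@B4}   OUT={a@B3, c@B2, d@B6, e@B5, f@B4}

Merge at B6: IN[B6] = OUT[B5] = {a@B3, c@B2, d@B1, e@B5, f@B4}
Applying B6's transfer function to that IN value gives OUT[B6] (row B6 above).

Answer: {a@B3, c@B2, d@B6, e@B5, f@B4}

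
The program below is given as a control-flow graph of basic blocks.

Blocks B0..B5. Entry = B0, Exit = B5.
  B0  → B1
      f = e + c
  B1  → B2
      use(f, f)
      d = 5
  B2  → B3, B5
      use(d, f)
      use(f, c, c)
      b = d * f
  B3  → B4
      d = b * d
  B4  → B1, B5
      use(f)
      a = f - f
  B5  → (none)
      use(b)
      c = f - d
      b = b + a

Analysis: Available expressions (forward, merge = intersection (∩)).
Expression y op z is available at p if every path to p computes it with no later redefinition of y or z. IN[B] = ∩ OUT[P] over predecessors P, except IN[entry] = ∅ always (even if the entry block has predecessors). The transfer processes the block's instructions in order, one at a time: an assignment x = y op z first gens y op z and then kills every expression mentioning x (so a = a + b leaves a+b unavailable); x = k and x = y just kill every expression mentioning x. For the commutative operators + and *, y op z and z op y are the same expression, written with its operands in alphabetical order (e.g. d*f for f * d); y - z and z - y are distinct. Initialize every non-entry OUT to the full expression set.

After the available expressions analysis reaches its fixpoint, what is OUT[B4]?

Answer: {c+e, f-f}

Derivation:
Fixpoint table:
  B0:  IN={}  OUT={c+e}
  B1:  IN={c+e}  OUT={c+e}
  B2:  IN={c+e}  OUT={c+e, d*f}
  B3:  IN={c+e, d*f}  OUT={c+e}
  B4:  IN={c+e}  OUT={c+e, f-f}
  B5:  IN={c+e}  OUT={f-d}

Merge at B4: IN[B4] = OUT[B3] = {c+e}
Applying B4's transfer function to that IN value gives OUT[B4] (row B4 above).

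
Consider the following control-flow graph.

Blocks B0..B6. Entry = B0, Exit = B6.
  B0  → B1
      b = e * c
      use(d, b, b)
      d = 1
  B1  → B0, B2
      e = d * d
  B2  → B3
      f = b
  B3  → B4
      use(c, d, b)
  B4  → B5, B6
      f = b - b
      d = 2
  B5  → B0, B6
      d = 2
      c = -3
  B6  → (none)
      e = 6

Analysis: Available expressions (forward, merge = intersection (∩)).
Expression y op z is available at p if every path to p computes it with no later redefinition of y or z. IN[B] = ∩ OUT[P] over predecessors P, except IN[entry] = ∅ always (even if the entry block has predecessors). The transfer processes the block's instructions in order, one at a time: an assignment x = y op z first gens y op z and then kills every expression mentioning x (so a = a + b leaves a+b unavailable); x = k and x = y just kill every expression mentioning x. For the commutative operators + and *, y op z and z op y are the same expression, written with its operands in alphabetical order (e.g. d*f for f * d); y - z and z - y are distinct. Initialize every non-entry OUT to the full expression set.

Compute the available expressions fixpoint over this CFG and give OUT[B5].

Answer: {b-b}

Trace:
Fixpoint table:
  B0:   IN={}   OUT={c*e}
  B1:   IN={c*e}   OUT={d*d}
  B2:   IN={d*d}   OUT={d*d}
  B3:   IN={d*d}   OUT={d*d}
  B4:   IN={d*d}   OUT={b-b}
  B5:   IN={b-b}   OUT={b-b}
  B6:   IN={b-b}   OUT={b-b}

Merge at B5: IN[B5] = OUT[B4] = {b-b}
Applying B5's transfer function to that IN value gives OUT[B5] (row B5 above).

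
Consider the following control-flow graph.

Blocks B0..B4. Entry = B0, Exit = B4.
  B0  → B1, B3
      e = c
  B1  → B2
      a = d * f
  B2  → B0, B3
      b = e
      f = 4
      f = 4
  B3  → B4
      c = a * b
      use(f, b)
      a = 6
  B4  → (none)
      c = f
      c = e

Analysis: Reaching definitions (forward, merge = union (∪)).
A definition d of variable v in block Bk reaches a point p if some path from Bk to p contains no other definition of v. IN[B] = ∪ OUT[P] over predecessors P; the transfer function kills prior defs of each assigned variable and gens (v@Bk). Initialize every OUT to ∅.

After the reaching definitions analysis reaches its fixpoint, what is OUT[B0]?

Answer: {a@B1, b@B2, e@B0, f@B2}

Trace:
Fixpoint table:
  B0:  IN={a@B1, b@B2, e@B0, f@B2}  OUT={a@B1, b@B2, e@B0, f@B2}
  B1:  IN={a@B1, b@B2, e@B0, f@B2}  OUT={a@B1, b@B2, e@B0, f@B2}
  B2:  IN={a@B1, b@B2, e@B0, f@B2}  OUT={a@B1, b@B2, e@B0, f@B2}
  B3:  IN={a@B1, b@B2, e@B0, f@B2}  OUT={a@B3, b@B2, c@B3, e@B0, f@B2}
  B4:  IN={a@B3, b@B2, c@B3, e@B0, f@B2}  OUT={a@B3, b@B2, c@B4, e@B0, f@B2}

Merge at B0 (entry node, so the boundary value {} is joined with the incoming edge(s)): IN[B0] = {} ⊔ OUT[B2] = {a@B1, b@B2, e@B0, f@B2}
Applying B0's transfer function to that IN value gives OUT[B0] (row B0 above).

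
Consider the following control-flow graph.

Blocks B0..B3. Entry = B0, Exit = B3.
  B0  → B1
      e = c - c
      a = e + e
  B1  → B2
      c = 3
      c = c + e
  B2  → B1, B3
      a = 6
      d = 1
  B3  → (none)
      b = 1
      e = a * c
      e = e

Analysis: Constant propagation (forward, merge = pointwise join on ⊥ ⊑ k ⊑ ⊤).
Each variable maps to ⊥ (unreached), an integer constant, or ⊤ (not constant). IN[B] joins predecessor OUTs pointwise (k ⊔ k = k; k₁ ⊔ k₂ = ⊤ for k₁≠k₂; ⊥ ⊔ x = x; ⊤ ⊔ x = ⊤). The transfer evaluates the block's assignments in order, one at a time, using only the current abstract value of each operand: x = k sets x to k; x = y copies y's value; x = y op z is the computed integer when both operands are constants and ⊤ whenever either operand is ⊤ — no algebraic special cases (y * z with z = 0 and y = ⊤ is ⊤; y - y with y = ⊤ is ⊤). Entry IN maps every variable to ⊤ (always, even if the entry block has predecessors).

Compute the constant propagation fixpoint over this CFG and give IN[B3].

Answer: {a: 6, b: ⊤, c: ⊤, d: 1, e: ⊤, f: ⊤}

Derivation:
Per-block solution:
  B0:  IN=(all ⊤)  OUT=(all ⊤)
  B1:  IN=(all ⊤)  OUT=(all ⊤)
  B2:  IN=(all ⊤)  OUT={a:6, d:1; rest ⊤}
  B3:  IN={a:6, d:1; rest ⊤}  OUT={a:6, b:1, d:1; rest ⊤}

Merge at B3: IN[B3] = OUT[B2] = {a: 6, b: ⊤, c: ⊤, d: 1, e: ⊤, f: ⊤}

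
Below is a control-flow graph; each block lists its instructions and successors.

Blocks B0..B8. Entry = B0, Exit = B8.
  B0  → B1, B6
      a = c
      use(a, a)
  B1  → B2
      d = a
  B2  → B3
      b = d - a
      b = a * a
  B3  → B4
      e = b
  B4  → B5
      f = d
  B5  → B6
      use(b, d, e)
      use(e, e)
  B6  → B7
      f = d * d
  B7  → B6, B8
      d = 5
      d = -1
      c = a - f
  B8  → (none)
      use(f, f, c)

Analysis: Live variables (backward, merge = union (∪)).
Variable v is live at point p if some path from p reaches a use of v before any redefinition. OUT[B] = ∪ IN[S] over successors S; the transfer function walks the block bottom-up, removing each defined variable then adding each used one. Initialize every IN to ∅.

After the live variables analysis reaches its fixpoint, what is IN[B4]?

Answer: {a, b, d, e}

Working:
Converged values:
  B0:  IN={c, d}  OUT={a, d}
  B1:  IN={a}  OUT={a, d}
  B2:  IN={a, d}  OUT={a, b, d}
  B3:  IN={a, b, d}  OUT={a, b, d, e}
  B4:  IN={a, b, d, e}  OUT={a, b, d, e}
  B5:  IN={a, b, d, e}  OUT={a, d}
  B6:  IN={a, d}  OUT={a, f}
  B7:  IN={a, f}  OUT={a, c, d, f}
  B8:  IN={c, f}  OUT={}

Merge at B4: OUT[B4] = IN[B5] = {a, b, d, e}
Applying B4's transfer function to that OUT value gives IN[B4] (row B4 above).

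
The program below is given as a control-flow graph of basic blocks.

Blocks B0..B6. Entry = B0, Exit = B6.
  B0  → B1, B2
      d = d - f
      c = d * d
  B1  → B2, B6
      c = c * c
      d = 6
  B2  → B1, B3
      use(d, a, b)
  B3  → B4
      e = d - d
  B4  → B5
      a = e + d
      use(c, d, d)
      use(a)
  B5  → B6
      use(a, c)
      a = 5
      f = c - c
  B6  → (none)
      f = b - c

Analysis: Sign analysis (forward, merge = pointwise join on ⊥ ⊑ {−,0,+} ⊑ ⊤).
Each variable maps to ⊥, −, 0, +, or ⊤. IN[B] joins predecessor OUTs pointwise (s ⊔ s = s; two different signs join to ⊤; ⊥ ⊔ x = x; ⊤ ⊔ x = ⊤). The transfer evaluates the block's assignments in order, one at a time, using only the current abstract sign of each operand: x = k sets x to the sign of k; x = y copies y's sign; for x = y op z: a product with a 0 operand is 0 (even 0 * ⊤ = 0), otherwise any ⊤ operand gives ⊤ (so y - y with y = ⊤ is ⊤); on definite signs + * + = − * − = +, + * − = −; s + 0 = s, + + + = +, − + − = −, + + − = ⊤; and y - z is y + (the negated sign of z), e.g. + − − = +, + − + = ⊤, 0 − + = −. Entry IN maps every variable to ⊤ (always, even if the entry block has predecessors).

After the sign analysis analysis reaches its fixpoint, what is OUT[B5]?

Per-block solution:
  B0:  IN=(all ⊤)  OUT=(all ⊤)
  B1:  IN=(all ⊤)  OUT={d:+; rest ⊤}
  B2:  IN=(all ⊤)  OUT=(all ⊤)
  B3:  IN=(all ⊤)  OUT=(all ⊤)
  B4:  IN=(all ⊤)  OUT=(all ⊤)
  B5:  IN=(all ⊤)  OUT={a:+; rest ⊤}
  B6:  IN=(all ⊤)  OUT=(all ⊤)

Merge at B5: IN[B5] = OUT[B4] = {a: ⊤, b: ⊤, c: ⊤, d: ⊤, e: ⊤, f: ⊤}
Applying B5's transfer function to that IN value gives OUT[B5] (row B5 above).

Answer: {a: +, b: ⊤, c: ⊤, d: ⊤, e: ⊤, f: ⊤}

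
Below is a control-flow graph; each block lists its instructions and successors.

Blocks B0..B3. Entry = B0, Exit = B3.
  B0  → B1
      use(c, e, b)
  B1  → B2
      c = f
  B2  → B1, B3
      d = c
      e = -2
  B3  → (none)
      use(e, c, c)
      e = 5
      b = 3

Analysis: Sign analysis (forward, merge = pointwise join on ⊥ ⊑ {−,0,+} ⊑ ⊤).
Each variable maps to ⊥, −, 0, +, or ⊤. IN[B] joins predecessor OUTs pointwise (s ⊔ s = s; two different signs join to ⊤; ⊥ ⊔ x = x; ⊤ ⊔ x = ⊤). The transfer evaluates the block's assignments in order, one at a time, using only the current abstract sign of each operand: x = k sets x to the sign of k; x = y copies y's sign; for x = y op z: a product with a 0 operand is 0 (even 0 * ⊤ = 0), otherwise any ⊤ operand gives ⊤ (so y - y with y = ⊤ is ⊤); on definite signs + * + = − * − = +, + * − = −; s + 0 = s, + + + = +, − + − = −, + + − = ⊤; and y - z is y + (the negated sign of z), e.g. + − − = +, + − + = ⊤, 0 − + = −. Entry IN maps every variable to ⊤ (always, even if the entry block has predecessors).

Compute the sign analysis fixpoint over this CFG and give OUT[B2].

Answer: {a: ⊤, b: ⊤, c: ⊤, d: ⊤, e: -, f: ⊤}

Trace:
Fixpoint table:
  B0:  IN=(all ⊤)  OUT=(all ⊤)
  B1:  IN=(all ⊤)  OUT=(all ⊤)
  B2:  IN=(all ⊤)  OUT={e:-; rest ⊤}
  B3:  IN={e:-; rest ⊤}  OUT={b:+, e:+; rest ⊤}

Merge at B2: IN[B2] = OUT[B1] = {a: ⊤, b: ⊤, c: ⊤, d: ⊤, e: ⊤, f: ⊤}
Applying B2's transfer function to that IN value gives OUT[B2] (row B2 above).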